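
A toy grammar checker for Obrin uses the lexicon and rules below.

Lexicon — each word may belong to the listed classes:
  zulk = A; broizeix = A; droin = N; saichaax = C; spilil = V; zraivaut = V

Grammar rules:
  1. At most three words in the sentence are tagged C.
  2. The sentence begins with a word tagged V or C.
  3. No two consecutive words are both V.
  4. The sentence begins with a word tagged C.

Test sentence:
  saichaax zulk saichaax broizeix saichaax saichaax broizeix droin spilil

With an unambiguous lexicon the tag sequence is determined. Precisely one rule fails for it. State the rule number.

Fixed tagging: C A C A C C A N V.
Rule check: R1 fails, R2 ok, R3 ok, R4 ok.
Only rule 1 fails.

1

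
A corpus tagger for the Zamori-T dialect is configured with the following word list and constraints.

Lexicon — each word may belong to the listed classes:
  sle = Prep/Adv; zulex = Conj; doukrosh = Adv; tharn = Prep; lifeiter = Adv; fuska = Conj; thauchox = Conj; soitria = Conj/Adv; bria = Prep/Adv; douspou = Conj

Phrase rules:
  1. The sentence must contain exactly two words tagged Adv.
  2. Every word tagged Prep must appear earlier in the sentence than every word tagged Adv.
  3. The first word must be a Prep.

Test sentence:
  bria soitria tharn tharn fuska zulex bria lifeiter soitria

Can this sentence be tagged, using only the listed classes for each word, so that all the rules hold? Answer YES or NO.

YES

Candidates per position — 1:bria {Prep,Adv}; 2:soitria {Conj,Adv}; 3:tharn {Prep}; 4:tharn {Prep}; 5:fuska {Conj}; 6:zulex {Conj}; 7:bria {Prep,Adv}; 8:lifeiter {Adv}; 9:soitria {Conj,Adv}.
One satisfying assignment: Prep Conj Prep Prep Conj Conj Adv Adv Conj.
Verifying each rule — rule 1 ✓; rule 2 ✓; rule 3 ✓.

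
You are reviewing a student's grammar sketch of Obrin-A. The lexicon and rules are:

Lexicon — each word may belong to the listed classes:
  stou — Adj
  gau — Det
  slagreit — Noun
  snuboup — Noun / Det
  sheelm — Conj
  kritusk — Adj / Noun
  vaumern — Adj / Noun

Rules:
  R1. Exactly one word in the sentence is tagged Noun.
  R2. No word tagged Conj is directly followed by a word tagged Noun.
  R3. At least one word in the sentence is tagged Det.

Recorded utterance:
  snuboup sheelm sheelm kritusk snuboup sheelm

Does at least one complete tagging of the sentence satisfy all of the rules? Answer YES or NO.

YES

Candidates per position — 1:snuboup {Noun,Det}; 2:sheelm {Conj}; 3:sheelm {Conj}; 4:kritusk {Adj,Noun}; 5:snuboup {Noun,Det}; 6:sheelm {Conj}.
One satisfying assignment: Noun Conj Conj Adj Det Conj.
Rule-by-rule: rule 1 holds; rule 2 holds; rule 3 holds.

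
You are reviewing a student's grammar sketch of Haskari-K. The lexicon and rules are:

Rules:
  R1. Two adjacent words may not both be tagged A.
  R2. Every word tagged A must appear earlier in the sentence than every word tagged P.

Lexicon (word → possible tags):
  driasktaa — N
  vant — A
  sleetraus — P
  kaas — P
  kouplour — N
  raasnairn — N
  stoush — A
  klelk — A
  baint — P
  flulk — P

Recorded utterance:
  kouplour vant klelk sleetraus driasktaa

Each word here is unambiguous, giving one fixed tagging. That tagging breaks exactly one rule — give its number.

1

Fixed tagging: N A A P N.
Checking each rule: R1 fails, R2 ok.
Only rule 1 fails.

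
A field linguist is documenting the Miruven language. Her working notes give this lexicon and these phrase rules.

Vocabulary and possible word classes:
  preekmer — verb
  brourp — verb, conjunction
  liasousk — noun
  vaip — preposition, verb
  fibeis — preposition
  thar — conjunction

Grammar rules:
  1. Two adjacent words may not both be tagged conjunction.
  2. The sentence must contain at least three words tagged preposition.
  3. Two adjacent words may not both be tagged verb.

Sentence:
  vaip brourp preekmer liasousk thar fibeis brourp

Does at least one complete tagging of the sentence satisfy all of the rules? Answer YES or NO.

Candidates per position — 1:vaip {preposition,verb}; 2:brourp {verb,conjunction}; 3:preekmer {verb}; 4:liasousk {noun}; 5:thar {conjunction}; 6:fibeis {preposition}; 7:brourp {verb,conjunction}.
Rule 2 cannot be satisfied by any choice of tags from the lexicon.
So there is no consistent tagging.

NO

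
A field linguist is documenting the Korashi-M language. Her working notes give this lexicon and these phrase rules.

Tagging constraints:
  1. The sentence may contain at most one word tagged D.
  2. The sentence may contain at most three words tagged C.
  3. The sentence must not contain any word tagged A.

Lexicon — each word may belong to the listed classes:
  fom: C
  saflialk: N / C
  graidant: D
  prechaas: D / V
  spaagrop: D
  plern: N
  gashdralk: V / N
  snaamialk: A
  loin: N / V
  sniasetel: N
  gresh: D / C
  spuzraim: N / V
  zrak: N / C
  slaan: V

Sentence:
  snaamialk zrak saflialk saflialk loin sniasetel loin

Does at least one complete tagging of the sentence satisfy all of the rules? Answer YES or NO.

NO

Candidates per position — 1:snaamialk {A}; 2:zrak {N,C}; 3:saflialk {N,C}; 4:saflialk {N,C}; 5:loin {N,V}; 6:sniasetel {N}; 7:loin {N,V}.
Rule 3 cannot be satisfied by any choice of tags from the lexicon.
So there is no consistent tagging.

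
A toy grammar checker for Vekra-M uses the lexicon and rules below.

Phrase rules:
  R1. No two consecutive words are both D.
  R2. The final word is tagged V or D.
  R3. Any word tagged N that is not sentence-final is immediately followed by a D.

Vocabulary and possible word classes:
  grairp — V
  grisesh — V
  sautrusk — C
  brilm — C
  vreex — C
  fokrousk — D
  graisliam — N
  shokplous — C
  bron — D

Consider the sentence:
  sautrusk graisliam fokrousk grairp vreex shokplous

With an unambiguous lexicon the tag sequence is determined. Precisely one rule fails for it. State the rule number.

2

Fixed tagging: C N D V C C.
Rule check: R1 pass, R2 fail, R3 pass.
Only rule 2 fails.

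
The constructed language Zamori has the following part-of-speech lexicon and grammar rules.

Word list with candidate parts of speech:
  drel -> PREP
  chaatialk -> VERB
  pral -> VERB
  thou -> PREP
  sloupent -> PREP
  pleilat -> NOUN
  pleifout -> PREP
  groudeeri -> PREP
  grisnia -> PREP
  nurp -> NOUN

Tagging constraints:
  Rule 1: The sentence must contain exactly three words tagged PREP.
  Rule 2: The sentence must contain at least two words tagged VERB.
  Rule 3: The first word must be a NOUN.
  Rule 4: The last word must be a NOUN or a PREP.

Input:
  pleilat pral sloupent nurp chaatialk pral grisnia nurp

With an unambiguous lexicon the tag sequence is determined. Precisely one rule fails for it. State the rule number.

Fixed tagging: NOUN VERB PREP NOUN VERB VERB PREP NOUN.
Rule check: R1 fails, R2 ok, R3 ok, R4 ok.
Only rule 1 fails.

1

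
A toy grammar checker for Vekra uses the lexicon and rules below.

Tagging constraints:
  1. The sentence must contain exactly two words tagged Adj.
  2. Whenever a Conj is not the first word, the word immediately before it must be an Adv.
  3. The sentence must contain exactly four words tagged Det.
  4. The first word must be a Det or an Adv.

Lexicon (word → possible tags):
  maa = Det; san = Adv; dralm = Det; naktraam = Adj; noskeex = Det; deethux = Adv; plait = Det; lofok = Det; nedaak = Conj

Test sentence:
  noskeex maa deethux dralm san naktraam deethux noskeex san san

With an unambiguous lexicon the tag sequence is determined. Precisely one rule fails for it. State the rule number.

1

Fixed tagging: Det Det Adv Det Adv Adj Adv Det Adv Adv.
Checking each rule: R1 fails, R2 ok, R3 ok, R4 ok.
Only rule 1 fails.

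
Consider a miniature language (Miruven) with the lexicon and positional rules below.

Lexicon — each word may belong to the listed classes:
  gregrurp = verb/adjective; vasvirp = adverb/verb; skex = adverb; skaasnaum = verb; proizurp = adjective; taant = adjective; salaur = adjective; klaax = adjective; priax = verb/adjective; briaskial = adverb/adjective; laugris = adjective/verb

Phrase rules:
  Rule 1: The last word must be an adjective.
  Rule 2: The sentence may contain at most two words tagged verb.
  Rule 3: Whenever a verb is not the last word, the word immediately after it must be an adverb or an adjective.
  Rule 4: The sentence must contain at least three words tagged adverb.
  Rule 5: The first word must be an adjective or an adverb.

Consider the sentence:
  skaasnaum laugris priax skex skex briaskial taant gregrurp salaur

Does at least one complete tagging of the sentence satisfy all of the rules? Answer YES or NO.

Candidates per position — 1:skaasnaum {verb}; 2:laugris {adjective,verb}; 3:priax {verb,adjective}; 4:skex {adverb}; 5:skex {adverb}; 6:briaskial {adverb,adjective}; 7:taant {adjective}; 8:gregrurp {verb,adjective}; 9:salaur {adjective}.
Rule 5 cannot be satisfied by any choice of tags from the lexicon.
So there is no consistent tagging.

NO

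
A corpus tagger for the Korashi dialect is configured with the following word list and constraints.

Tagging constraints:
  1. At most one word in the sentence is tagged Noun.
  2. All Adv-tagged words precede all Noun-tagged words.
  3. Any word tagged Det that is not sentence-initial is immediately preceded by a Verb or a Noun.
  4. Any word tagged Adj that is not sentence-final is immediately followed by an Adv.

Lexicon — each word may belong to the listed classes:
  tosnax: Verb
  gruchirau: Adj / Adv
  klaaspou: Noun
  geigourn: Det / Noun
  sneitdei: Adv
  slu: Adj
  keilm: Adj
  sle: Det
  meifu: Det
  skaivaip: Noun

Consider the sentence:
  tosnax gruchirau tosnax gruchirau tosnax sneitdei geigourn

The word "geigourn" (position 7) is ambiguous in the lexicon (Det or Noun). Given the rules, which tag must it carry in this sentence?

Candidates per position — 1:tosnax {Verb}; 2:gruchirau {Adj,Adv}; 3:tosnax {Verb}; 4:gruchirau {Adj,Adv}; 5:tosnax {Verb}; 6:sneitdei {Adv}; 7:geigourn {Det,Noun}.
Word 2 cannot be Adj — rule 4 would then fail for every completion. It is Adv.
Word 4 cannot be Adj — rule 4 would then fail for every completion. It is Adv.
Word 7 cannot be Det — rule 3 would then fail for every completion. It is Noun.
So the tagging must be: Verb Adv Verb Adv Verb Adv Noun.
Verifying each rule — rule 1 holds; rule 2 holds; rule 3 holds; rule 4 holds.

Noun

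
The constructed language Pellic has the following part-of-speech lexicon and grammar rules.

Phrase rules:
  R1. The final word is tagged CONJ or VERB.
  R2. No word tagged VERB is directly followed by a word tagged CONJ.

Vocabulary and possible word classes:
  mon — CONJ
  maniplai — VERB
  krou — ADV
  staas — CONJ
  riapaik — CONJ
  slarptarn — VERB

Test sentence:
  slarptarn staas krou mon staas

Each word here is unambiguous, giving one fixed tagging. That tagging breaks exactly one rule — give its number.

Fixed tagging: VERB CONJ ADV CONJ CONJ.
Applying the rules: R1 ok, R2 fails.
Only rule 2 fails.

2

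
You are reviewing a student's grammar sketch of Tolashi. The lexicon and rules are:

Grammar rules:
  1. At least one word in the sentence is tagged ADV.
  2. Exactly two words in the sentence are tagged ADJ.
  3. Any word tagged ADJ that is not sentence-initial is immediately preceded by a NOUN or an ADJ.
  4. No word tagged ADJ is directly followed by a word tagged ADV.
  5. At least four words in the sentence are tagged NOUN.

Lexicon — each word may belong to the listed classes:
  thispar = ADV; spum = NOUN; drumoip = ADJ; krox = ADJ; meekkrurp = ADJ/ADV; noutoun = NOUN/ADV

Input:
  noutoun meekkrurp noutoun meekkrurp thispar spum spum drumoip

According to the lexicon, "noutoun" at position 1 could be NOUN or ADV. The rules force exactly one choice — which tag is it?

Candidates per position — 1:noutoun {NOUN,ADV}; 2:meekkrurp {ADJ,ADV}; 3:noutoun {NOUN,ADV}; 4:meekkrurp {ADJ,ADV}; 5:thispar {ADV}; 6:spum {NOUN}; 7:spum {NOUN}; 8:drumoip {ADJ}.
Position 1: ADV is ruled out by rule 5; that leaves NOUN.
Position 3: ADV is ruled out by rule 5; that leaves NOUN.
Position 4: ADJ is ruled out by rule 4; that leaves ADV.
Position 2: ADV is ruled out by rule 2; that leaves ADJ.
That leaves exactly one tagging: NOUN ADJ NOUN ADV ADV NOUN NOUN ADJ.
Checking: rule 1 satisfied; rule 2 satisfied; rule 3 satisfied; rule 4 satisfied; rule 5 satisfied.

NOUN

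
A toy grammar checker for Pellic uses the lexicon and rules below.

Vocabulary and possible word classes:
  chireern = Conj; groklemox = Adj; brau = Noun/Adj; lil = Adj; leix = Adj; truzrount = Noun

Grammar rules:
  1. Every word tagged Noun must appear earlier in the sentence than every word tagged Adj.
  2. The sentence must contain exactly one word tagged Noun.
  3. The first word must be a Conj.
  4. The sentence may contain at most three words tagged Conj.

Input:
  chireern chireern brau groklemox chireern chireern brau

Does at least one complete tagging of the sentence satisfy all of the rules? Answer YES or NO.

Candidates per position — 1:chireern {Conj}; 2:chireern {Conj}; 3:brau {Noun,Adj}; 4:groklemox {Adj}; 5:chireern {Conj}; 6:chireern {Conj}; 7:brau {Noun,Adj}.
Rule 4 cannot be satisfied by any choice of tags from the lexicon.
So there is no consistent tagging.

NO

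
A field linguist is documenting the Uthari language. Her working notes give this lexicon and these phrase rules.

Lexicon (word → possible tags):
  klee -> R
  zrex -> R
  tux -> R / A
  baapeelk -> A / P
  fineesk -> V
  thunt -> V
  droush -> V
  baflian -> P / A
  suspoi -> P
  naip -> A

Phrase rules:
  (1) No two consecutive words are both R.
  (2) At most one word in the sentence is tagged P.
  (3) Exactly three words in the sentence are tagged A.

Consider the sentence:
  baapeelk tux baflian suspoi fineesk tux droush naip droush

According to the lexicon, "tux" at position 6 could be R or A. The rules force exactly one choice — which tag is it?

Candidates per position — 1:baapeelk {A,P}; 2:tux {R,A}; 3:baflian {P,A}; 4:suspoi {P}; 5:fineesk {V}; 6:tux {R,A}; 7:droush {V}; 8:naip {A}; 9:droush {V}.
At position 1, choosing P makes rule 2 impossible to satisfy; hence A.
At position 3, choosing P makes rule 2 impossible to satisfy; hence A.
At position 6, choosing A makes rule 3 impossible to satisfy; hence R.
At position 2, choosing A makes rule 3 impossible to satisfy; hence R.
So the tagging must be: A R A P V R V A V.
Checking: rule 1 ✓; rule 2 ✓; rule 3 ✓.

R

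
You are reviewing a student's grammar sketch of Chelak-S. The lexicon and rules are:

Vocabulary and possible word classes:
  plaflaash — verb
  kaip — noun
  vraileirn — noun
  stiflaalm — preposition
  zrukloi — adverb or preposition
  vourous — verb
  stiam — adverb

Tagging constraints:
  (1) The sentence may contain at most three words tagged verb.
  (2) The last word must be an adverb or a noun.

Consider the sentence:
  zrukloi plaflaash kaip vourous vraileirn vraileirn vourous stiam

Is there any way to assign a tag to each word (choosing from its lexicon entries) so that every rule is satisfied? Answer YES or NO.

YES

Candidates per position — 1:zrukloi {adverb,preposition}; 2:plaflaash {verb}; 3:kaip {noun}; 4:vourous {verb}; 5:vraileirn {noun}; 6:vraileirn {noun}; 7:vourous {verb}; 8:stiam {adverb}.
One satisfying assignment: preposition verb noun verb noun noun verb adverb.
Check: rule 1 ok; rule 2 ok.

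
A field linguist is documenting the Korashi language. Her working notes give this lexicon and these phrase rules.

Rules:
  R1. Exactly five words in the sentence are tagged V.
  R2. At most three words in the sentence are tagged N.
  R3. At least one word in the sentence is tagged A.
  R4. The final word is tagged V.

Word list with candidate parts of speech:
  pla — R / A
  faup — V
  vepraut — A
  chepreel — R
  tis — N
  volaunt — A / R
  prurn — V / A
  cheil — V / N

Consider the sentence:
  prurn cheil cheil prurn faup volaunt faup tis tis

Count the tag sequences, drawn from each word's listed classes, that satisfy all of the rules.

0

Candidates per position — 1:prurn {V,A}; 2:cheil {V,N}; 3:cheil {V,N}; 4:prurn {V,A}; 5:faup {V}; 6:volaunt {A,R}; 7:faup {V}; 8:tis {N}; 9:tis {N}.
There are 32 candidate sequences in total.
Rule 4 cannot be satisfied by any choice of tags from the lexicon.
So there is no consistent tagging.
Count = 0.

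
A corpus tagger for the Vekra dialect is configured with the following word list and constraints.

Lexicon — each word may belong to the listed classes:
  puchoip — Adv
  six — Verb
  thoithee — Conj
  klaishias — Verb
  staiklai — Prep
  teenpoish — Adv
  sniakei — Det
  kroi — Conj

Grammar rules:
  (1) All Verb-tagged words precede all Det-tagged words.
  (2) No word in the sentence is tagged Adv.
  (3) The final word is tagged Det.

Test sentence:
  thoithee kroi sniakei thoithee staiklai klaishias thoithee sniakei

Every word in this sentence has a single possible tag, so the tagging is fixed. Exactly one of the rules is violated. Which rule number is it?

Fixed tagging: Conj Conj Det Conj Prep Verb Conj Det.
Checking each rule: R1 fail, R2 pass, R3 pass.
Only rule 1 fails.

1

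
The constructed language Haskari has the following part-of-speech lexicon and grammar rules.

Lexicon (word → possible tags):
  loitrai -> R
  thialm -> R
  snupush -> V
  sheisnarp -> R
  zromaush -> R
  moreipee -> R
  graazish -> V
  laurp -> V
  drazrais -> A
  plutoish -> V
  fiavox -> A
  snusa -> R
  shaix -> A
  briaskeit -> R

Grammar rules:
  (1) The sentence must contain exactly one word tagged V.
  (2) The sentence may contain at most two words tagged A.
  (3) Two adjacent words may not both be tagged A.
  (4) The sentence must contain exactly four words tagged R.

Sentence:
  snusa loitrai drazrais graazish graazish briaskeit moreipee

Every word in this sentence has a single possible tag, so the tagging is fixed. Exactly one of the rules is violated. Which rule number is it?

Fixed tagging: R R A V V R R.
Checking each rule: R1 fails, R2 ok, R3 ok, R4 ok.
Only rule 1 fails.

1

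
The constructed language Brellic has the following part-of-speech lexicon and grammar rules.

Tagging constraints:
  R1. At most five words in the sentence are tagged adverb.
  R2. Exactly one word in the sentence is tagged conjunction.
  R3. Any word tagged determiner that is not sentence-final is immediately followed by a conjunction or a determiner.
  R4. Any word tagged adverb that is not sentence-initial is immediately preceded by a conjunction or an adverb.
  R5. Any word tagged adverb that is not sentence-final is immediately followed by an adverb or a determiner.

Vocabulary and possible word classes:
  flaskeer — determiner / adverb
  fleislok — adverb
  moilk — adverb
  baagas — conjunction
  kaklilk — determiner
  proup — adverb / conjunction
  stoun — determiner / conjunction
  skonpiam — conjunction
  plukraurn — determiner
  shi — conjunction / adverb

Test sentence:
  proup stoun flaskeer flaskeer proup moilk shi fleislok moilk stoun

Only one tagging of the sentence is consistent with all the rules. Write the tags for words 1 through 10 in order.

adverb determiner determiner determiner conjunction adverb adverb adverb adverb determiner

Candidates per position — 1:proup {adverb,conjunction}; 2:stoun {determiner,conjunction}; 3:flaskeer {determiner,adverb}; 4:flaskeer {determiner,adverb}; 5:proup {adverb,conjunction}; 6:moilk {adverb}; 7:shi {conjunction,adverb}; 8:fleislok {adverb}; 9:moilk {adverb}; 10:stoun {determiner,conjunction}.
If word 7 were conjunction, no tagging could satisfy rule 5; so word 7 is adverb.
If word 10 were conjunction, no tagging could satisfy rule 5; so word 10 is determiner.
The remaining ambiguous positions (1, 2, 3, 4, 5) are resolved jointly — only one combination satisfies every rule.
The unique satisfying tagging is: adverb determiner determiner determiner conjunction adverb adverb adverb adverb determiner.
Checking: rule 1 ok; rule 2 ok; rule 3 ok; rule 4 ok; rule 5 ok.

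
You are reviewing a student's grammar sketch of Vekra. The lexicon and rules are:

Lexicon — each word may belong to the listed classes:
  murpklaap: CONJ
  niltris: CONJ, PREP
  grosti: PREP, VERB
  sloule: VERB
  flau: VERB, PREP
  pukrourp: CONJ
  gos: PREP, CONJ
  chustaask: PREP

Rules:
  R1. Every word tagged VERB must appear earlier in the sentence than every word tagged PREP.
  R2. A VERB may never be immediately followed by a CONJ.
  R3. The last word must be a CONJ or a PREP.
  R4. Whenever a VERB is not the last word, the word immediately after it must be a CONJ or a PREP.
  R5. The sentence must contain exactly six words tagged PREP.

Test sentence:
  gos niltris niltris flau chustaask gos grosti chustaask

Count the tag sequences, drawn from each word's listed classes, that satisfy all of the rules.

6

Candidates per position — 1:gos {PREP,CONJ}; 2:niltris {CONJ,PREP}; 3:niltris {CONJ,PREP}; 4:flau {VERB,PREP}; 5:chustaask {PREP}; 6:gos {PREP,CONJ}; 7:grosti {PREP,VERB}; 8:chustaask {PREP}.
There are 64 candidate sequences in total.
Checking each against the rules leaves 6 sequences.
Count = 6.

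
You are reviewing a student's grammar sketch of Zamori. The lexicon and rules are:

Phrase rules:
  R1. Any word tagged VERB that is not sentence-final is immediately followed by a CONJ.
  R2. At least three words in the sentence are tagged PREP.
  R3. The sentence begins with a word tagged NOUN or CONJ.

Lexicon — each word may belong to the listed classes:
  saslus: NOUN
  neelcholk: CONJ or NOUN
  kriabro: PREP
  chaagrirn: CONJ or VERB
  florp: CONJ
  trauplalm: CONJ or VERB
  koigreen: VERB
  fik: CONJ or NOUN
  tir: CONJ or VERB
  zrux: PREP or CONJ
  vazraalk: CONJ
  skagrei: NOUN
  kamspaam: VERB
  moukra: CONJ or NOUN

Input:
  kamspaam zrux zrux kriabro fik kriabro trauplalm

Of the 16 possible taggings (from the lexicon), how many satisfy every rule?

0

Candidates per position — 1:kamspaam {VERB}; 2:zrux {PREP,CONJ}; 3:zrux {PREP,CONJ}; 4:kriabro {PREP}; 5:fik {CONJ,NOUN}; 6:kriabro {PREP}; 7:trauplalm {CONJ,VERB}.
There are 16 candidate sequences in total.
Rule 3 cannot be satisfied by any choice of tags from the lexicon.
So there is no consistent tagging.
Count = 0.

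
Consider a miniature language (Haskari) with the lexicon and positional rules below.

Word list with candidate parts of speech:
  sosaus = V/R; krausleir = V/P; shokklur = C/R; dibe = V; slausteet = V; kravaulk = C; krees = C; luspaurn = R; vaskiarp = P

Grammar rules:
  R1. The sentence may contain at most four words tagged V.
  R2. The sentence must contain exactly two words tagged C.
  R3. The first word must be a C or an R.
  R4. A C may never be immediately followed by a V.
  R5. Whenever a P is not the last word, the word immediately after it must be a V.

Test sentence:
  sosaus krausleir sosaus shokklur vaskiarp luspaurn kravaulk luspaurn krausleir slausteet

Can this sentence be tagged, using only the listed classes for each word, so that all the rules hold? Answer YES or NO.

NO

Candidates per position — 1:sosaus {V,R}; 2:krausleir {V,P}; 3:sosaus {V,R}; 4:shokklur {C,R}; 5:vaskiarp {P}; 6:luspaurn {R}; 7:kravaulk {C}; 8:luspaurn {R}; 9:krausleir {V,P}; 10:slausteet {V}.
Rule 5 cannot be satisfied by any choice of tags from the lexicon.
So there is no consistent tagging.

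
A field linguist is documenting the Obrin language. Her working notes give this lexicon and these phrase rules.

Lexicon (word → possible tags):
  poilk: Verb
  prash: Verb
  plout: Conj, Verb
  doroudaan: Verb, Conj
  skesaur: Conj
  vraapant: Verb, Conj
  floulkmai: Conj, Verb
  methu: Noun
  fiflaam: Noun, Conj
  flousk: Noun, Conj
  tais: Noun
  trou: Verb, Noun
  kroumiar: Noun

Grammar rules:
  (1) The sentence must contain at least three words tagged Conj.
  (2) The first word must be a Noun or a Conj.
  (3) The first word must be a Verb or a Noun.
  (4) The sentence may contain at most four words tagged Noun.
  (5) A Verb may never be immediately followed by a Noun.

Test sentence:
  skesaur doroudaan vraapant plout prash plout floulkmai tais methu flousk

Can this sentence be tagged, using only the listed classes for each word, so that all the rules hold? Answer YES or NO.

NO

Candidates per position — 1:skesaur {Conj}; 2:doroudaan {Verb,Conj}; 3:vraapant {Verb,Conj}; 4:plout {Conj,Verb}; 5:prash {Verb}; 6:plout {Conj,Verb}; 7:floulkmai {Conj,Verb}; 8:tais {Noun}; 9:methu {Noun}; 10:flousk {Noun,Conj}.
Rule 3 cannot be satisfied by any choice of tags from the lexicon.
So there is no consistent tagging.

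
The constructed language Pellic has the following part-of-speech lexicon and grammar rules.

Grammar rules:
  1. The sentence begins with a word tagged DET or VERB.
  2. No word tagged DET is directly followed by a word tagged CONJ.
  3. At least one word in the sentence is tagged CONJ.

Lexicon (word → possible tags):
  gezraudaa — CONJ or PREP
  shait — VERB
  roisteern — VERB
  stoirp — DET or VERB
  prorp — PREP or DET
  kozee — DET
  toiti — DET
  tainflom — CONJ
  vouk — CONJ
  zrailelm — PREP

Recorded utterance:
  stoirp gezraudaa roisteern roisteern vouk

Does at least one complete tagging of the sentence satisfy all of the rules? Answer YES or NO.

Candidates per position — 1:stoirp {DET,VERB}; 2:gezraudaa {CONJ,PREP}; 3:roisteern {VERB}; 4:roisteern {VERB}; 5:vouk {CONJ}.
One satisfying assignment: VERB CONJ VERB VERB CONJ.
Checking: rule 1 ok; rule 2 ok; rule 3 ok.

YES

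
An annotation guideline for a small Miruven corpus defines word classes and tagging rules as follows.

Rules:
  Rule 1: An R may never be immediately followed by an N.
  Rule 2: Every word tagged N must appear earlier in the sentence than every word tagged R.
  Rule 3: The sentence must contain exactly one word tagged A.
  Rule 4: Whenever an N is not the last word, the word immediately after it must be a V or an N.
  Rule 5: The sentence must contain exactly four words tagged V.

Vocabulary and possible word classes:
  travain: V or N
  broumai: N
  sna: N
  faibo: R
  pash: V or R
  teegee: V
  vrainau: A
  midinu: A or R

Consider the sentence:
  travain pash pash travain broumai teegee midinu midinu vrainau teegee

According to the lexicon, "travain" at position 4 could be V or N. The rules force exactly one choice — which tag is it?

Candidates per position — 1:travain {V,N}; 2:pash {V,R}; 3:pash {V,R}; 4:travain {V,N}; 5:broumai {N}; 6:teegee {V}; 7:midinu {A,R}; 8:midinu {A,R}; 9:vrainau {A}; 10:teegee {V}.
At position 2, choosing R makes rule 2 impossible to satisfy; hence V.
At position 3, choosing R makes rule 2 impossible to satisfy; hence V.
At position 4, choosing V makes rule 5 impossible to satisfy; hence N.
At position 7, choosing A makes rule 3 impossible to satisfy; hence R.
At position 8, choosing A makes rule 3 impossible to satisfy; hence R.
At position 1, choosing V makes rule 5 impossible to satisfy; hence N.
The unique satisfying tagging is: N V V N N V R R A V.
Rule-by-rule: rule 1 holds; rule 2 holds; rule 3 holds; rule 4 holds; rule 5 holds.

N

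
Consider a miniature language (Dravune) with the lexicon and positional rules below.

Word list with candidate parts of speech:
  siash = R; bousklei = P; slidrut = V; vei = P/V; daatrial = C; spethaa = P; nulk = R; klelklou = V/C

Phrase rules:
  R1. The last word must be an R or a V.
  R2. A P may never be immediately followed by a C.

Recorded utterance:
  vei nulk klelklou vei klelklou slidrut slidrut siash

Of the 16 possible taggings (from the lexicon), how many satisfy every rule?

12

Candidates per position — 1:vei {P,V}; 2:nulk {R}; 3:klelklou {V,C}; 4:vei {P,V}; 5:klelklou {V,C}; 6:slidrut {V}; 7:slidrut {V}; 8:siash {R}.
There are 16 candidate sequences in total.
Checking each against the rules leaves 12 sequences.
Count = 12.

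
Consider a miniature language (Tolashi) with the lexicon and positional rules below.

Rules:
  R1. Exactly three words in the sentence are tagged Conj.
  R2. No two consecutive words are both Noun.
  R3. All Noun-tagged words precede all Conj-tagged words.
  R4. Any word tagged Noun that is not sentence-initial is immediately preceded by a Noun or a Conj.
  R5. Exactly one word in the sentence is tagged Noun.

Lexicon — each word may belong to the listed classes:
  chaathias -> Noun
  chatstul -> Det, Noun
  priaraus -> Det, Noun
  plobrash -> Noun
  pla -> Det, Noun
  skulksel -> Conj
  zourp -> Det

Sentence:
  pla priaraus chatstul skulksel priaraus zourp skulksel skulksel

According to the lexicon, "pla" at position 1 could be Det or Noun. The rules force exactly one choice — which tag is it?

Candidates per position — 1:pla {Det,Noun}; 2:priaraus {Det,Noun}; 3:chatstul {Det,Noun}; 4:skulksel {Conj}; 5:priaraus {Det,Noun}; 6:zourp {Det}; 7:skulksel {Conj}; 8:skulksel {Conj}.
If word 5 were Noun, no tagging could satisfy rule 3; so word 5 is Det.
Position 1: the remaining choice is settled jointly with positions 2, 3 — only Noun at position 1 is part of a tagging that satisfies every rule.
That leaves exactly one tagging: Noun Det Det Conj Det Det Conj Conj.
Check: rule 1 holds; rule 2 holds; rule 3 holds; rule 4 holds; rule 5 holds.

Noun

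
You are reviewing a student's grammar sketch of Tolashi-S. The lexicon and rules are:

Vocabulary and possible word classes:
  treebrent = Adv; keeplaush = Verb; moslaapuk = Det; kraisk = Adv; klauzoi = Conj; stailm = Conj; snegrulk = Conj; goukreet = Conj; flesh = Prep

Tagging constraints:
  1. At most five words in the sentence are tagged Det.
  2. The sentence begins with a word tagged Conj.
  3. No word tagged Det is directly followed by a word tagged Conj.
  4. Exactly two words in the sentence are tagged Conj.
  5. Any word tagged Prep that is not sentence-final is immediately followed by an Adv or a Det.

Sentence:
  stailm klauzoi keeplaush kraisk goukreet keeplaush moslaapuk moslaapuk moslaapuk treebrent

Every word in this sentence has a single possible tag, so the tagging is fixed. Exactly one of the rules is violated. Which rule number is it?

4

Fixed tagging: Conj Conj Verb Adv Conj Verb Det Det Det Adv.
Applying the rules: R1 ✓, R2 ✓, R3 ✓, R4 ✗, R5 ✓.
Only rule 4 fails.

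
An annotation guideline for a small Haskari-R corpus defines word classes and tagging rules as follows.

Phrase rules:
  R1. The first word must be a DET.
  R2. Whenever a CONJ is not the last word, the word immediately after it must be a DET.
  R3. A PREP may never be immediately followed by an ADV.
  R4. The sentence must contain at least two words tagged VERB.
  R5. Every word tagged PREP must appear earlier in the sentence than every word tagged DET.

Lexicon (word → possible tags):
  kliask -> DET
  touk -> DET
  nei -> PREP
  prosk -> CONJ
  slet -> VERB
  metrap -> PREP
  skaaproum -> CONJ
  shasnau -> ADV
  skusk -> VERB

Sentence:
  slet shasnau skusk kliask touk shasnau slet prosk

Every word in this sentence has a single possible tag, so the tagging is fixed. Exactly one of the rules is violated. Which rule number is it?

Fixed tagging: VERB ADV VERB DET DET ADV VERB CONJ.
Applying the rules: R1 ✗, R2 ✓, R3 ✓, R4 ✓, R5 ✓.
Only rule 1 fails.

1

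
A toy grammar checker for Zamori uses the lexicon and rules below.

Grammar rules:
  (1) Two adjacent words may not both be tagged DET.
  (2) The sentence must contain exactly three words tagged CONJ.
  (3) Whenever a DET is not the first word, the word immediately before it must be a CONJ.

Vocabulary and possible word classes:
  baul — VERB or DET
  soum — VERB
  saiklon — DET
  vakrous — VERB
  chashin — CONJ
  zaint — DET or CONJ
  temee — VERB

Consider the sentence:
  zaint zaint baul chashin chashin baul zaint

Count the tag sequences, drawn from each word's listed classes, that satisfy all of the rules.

Candidates per position — 1:zaint {DET,CONJ}; 2:zaint {DET,CONJ}; 3:baul {VERB,DET}; 4:chashin {CONJ}; 5:chashin {CONJ}; 6:baul {VERB,DET}; 7:zaint {DET,CONJ}.
There are 32 candidate sequences in total.
Every candidate sequence violates at least one rule; no consistent tagging exists.
Count = 0.

0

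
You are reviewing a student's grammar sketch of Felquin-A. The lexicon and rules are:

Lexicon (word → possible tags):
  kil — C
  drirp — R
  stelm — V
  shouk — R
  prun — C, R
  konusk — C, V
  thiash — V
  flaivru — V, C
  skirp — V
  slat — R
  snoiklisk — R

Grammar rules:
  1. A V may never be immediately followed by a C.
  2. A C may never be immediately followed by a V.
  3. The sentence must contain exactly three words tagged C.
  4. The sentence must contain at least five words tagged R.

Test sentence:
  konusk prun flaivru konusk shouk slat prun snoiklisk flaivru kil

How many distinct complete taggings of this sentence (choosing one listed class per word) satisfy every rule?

1

Candidates per position — 1:konusk {C,V}; 2:prun {C,R}; 3:flaivru {V,C}; 4:konusk {C,V}; 5:shouk {R}; 6:slat {R}; 7:prun {C,R}; 8:snoiklisk {R}; 9:flaivru {V,C}; 10:kil {C}.
There are 64 candidate sequences in total.
The sequences that satisfy every rule: C R V V R R R R C C.
Count = 1.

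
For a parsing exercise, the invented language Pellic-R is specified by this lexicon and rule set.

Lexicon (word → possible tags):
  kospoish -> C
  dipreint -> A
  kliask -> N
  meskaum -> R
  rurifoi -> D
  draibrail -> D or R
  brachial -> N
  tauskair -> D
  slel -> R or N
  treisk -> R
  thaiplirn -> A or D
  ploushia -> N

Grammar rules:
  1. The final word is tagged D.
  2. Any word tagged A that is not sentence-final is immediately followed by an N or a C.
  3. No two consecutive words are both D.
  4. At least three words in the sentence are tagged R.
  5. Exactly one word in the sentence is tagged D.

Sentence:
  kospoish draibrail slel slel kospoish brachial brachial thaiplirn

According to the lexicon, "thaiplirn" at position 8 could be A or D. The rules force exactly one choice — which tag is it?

Candidates per position — 1:kospoish {C}; 2:draibrail {D,R}; 3:slel {R,N}; 4:slel {R,N}; 5:kospoish {C}; 6:brachial {N}; 7:brachial {N}; 8:thaiplirn {A,D}.
Position 2: D is ruled out by rule 4; that leaves R.
Position 3: N is ruled out by rule 4; that leaves R.
Position 4: N is ruled out by rule 4; that leaves R.
Position 8: A is ruled out by rule 1; that leaves D.
That leaves exactly one tagging: C R R R C N N D.
Check: rule 1 ok; rule 2 ok; rule 3 ok; rule 4 ok; rule 5 ok.

D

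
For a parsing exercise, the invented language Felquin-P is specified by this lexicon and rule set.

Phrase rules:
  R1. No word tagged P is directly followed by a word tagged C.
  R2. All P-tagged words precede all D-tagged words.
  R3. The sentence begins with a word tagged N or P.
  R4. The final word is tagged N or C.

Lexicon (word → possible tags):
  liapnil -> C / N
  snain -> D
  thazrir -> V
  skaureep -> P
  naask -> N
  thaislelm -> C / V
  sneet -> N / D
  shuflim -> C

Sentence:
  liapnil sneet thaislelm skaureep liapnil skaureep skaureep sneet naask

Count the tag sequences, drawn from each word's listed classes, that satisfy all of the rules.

Candidates per position — 1:liapnil {C,N}; 2:sneet {N,D}; 3:thaislelm {C,V}; 4:skaureep {P}; 5:liapnil {C,N}; 6:skaureep {P}; 7:skaureep {P}; 8:sneet {N,D}; 9:naask {N}.
There are 32 candidate sequences in total.
The sequences that satisfy every rule: N N C P N P P N N; N N C P N P P D N; N N V P N P P N N; N N V P N P P D N.
Count = 4.

4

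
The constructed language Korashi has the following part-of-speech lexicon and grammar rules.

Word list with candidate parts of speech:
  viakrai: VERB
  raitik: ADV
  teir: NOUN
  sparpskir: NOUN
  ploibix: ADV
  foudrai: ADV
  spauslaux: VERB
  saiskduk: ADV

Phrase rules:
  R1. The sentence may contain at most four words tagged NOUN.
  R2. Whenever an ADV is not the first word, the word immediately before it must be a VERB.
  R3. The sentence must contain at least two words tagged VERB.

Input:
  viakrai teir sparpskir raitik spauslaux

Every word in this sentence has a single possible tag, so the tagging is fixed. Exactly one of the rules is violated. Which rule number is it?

2

Fixed tagging: VERB NOUN NOUN ADV VERB.
Rule check: R1 pass, R2 fail, R3 pass.
Only rule 2 fails.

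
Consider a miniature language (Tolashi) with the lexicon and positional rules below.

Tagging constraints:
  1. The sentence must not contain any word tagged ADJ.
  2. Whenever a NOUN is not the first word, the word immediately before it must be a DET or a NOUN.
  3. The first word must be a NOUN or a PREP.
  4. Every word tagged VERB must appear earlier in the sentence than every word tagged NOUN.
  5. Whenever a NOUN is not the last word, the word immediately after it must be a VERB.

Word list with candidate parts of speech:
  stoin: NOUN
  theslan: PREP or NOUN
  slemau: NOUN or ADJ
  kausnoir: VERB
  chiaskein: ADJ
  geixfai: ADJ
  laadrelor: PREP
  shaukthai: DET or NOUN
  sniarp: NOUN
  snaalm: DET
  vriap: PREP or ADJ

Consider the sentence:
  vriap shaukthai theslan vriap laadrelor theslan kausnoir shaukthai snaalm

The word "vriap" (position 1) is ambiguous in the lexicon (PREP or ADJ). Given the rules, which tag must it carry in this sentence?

Candidates per position — 1:vriap {PREP,ADJ}; 2:shaukthai {DET,NOUN}; 3:theslan {PREP,NOUN}; 4:vriap {PREP,ADJ}; 5:laadrelor {PREP}; 6:theslan {PREP,NOUN}; 7:kausnoir {VERB}; 8:shaukthai {DET,NOUN}; 9:snaalm {DET}.
Position 1: tagging it ADJ would leave rule 1 unsatisfiable, so it must be PREP.
Position 2: tagging it NOUN would leave rule 2 unsatisfiable, so it must be DET.
Position 3: tagging it NOUN would leave rule 4 unsatisfiable, so it must be PREP.
Position 4: tagging it ADJ would leave rule 1 unsatisfiable, so it must be PREP.
Position 6: tagging it NOUN would leave rule 2 unsatisfiable, so it must be PREP.
Position 8: tagging it NOUN would leave rule 2 unsatisfiable, so it must be DET.
So the tagging must be: PREP DET PREP PREP PREP PREP VERB DET DET.
Check: rule 1 ok; rule 2 ok; rule 3 ok; rule 4 ok; rule 5 ok.

PREP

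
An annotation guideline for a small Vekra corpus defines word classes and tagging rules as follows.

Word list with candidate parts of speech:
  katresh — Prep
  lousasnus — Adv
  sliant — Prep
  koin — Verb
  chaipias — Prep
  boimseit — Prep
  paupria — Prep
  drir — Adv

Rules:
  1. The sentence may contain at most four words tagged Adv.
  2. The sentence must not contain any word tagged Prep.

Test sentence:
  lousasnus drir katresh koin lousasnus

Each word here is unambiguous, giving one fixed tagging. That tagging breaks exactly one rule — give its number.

Fixed tagging: Adv Adv Prep Verb Adv.
Applying the rules: R1 pass, R2 fail.
Only rule 2 fails.

2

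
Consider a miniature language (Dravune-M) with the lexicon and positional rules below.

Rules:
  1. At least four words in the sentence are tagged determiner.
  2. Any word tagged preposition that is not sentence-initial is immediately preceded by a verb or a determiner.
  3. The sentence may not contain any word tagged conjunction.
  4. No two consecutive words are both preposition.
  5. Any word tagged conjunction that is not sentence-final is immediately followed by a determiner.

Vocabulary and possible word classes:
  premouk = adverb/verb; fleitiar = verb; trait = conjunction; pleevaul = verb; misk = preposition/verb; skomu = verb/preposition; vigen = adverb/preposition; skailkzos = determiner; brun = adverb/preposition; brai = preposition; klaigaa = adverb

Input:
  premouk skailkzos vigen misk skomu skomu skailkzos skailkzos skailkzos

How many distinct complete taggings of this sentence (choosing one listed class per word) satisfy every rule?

Candidates per position — 1:premouk {adverb,verb}; 2:skailkzos {determiner}; 3:vigen {adverb,preposition}; 4:misk {preposition,verb}; 5:skomu {verb,preposition}; 6:skomu {verb,preposition}; 7:skailkzos {determiner}; 8:skailkzos {determiner}; 9:skailkzos {determiner}.
There are 32 candidate sequences in total.
Checking each against the rules leaves 12 sequences.
Count = 12.

12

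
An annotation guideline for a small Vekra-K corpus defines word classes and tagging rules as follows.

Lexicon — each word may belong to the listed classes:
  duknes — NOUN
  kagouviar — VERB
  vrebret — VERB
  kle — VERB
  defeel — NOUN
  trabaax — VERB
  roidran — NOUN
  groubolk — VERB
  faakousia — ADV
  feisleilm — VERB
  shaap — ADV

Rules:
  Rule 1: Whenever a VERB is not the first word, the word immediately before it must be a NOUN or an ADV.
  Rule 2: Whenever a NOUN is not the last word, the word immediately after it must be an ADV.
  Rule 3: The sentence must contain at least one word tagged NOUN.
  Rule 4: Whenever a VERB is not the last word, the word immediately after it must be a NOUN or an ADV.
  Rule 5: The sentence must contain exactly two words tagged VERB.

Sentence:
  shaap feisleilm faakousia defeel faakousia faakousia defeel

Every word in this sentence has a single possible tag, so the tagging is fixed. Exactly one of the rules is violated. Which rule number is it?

5

Fixed tagging: ADV VERB ADV NOUN ADV ADV NOUN.
Rule check: R1 pass, R2 pass, R3 pass, R4 pass, R5 fail.
Only rule 5 fails.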